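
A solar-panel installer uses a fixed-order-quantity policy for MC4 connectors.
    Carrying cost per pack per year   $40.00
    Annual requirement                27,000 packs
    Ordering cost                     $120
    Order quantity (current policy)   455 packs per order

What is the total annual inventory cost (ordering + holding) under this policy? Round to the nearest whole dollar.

$16,221

Annual ordering cost = (D/Q)·S = (27,000/455) × 120 = $7,120.88
Annual holding cost  = (Q/2)·H = (455/2) × 40 = $9,100.00
Total = $7,120.88 + $9,100.00 = $16,220.88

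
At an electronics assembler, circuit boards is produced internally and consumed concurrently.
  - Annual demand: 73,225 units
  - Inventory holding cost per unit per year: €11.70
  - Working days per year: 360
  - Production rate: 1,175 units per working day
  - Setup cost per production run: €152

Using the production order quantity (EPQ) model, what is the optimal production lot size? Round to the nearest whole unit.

1,517 units

d = 73,225/360 = 203.4028 units/day;  effective holding cost H(1 − d/p) = 11.7·(1 − 203.4028/1175) = 9.67463
Q* = √(2DS / H_eff) = √(2·73,225·152 / 9.67463) ≈ 1,516.87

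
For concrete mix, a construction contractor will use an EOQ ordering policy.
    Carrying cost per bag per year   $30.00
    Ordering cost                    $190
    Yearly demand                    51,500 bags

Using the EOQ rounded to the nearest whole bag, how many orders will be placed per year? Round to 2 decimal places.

63.74 orders per year

EOQ = √(2DS/H) = √(2 × 51,500 × 190 / 30)
    = √(652,333.33) ≈ 807.67 → Q = 808
N = D/Q = 51,500/808 ≈ 63.738 orders/yr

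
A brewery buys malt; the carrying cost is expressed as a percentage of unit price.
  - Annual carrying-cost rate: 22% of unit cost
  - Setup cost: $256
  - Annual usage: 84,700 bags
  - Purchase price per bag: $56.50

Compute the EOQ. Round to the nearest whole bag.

1,868 bags

Carrying cost H = $56.5 × 22% = $12.4300/bag/yr
2DS/H = 2·84,700·256/12.43 = 3,488,849.56
EOQ = √3,488,849.56 ≈ 1,867.85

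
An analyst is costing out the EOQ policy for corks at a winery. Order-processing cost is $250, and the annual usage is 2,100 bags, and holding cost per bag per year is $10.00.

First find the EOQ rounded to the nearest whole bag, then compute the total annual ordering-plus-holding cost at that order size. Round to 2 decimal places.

$3,240.37

Optimal lot size Q* = (2 × 2,100 × $250 / $10)^½ ≈ 324.04 → Q = 324 bags
Ordering: D/Q × S = 2,100/324 × $250 = $1,620.37
Holding:  Q/2 × H = 324/2 × $10 = $1,620.00
Total = $1,620.37 + $1,620.00 = $3,240.37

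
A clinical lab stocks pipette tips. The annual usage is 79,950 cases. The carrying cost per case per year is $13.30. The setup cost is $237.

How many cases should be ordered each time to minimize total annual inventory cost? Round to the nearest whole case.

Optimal lot size Q* = (2 × 79,950 × $237 / $13.3)^½ ≈ 1,688.00

1,688 cases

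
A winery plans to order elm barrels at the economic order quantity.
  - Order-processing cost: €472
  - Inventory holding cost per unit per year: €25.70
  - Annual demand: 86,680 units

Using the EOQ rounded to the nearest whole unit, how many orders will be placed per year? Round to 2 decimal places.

48.59 orders per year

2DS/H = 2·86,680·472/25.7 = 3,183,887.94
EOQ = √3,183,887.94 ≈ 1,784.35 → Q = 1,784
N = D/Q = 86,680/1,784 ≈ 48.587 orders/yr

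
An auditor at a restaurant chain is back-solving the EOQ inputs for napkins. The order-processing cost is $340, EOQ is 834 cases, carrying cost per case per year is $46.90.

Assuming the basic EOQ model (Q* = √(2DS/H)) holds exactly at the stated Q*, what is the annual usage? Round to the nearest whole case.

From Q* = √(2DS/H) ⇒ Q*² = 2DS/H.
D = Q²H / (2S) = 834² × 46.9 / (2 × 340) = 47,972.91

47,973 cases per year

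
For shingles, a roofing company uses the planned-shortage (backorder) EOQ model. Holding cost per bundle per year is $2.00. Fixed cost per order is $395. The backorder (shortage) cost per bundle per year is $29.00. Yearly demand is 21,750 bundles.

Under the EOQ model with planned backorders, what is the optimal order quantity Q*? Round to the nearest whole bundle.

3,030 bundles

Q* = √(2DS/H) · √((H + b)/b)
   = √(2 × 21,750 × 395 / 2) · √((2 + 29) / 29)
   = 2,931.083 × 1.0339 ≈ 3,030.47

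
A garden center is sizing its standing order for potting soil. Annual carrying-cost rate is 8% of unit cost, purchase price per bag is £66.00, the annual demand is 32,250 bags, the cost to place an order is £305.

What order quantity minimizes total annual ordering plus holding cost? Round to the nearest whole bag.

Carrying cost H = £66 × 8% = £5.2800/bag/yr
2DS/H = 2·32,250·305/5.28 = 3,725,852.27
EOQ = √3,725,852.27 ≈ 1,930.25

1,930 bags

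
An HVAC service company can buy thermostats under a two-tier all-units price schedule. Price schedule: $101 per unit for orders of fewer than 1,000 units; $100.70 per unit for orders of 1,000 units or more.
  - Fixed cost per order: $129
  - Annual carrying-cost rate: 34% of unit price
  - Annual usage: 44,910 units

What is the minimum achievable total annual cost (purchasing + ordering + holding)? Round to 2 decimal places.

$4,545,349.39

H₁ = 34%×$101 = $34.3400;  H₂ = 34%×$100.70 = $34.2380
EOQ₁ = √(2×44,910×129/34.3400) = 580.87  (< 1,000, feasible at tier 1)
EOQ₂ = √(2×44,910×129/34.2380) = 581.74  (< 1,000 → use Q = 1,000 at tier-2 price)
TC(tier 1 (EOQ₁), Q≈580.9) = $4,555,857.18
TC(tier 2, Q≈1,000.0) = $4,545,349.39
Minimum at tier 2: $4,545,349.39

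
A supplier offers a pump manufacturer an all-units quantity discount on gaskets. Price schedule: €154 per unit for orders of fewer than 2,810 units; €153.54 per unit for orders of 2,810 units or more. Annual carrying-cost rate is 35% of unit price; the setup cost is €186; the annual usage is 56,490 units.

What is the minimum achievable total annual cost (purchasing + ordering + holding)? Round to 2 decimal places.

€8,733,115.16

H₁ = 35%×€154 = €53.9000;  H₂ = 35%×€153.54 = €53.7390
EOQ₁ = √(2×56,490×186/53.9000) = 624.40  (< 2,810, feasible at tier 1)
EOQ₂ = √(2×56,490×186/53.7390) = 625.33  (< 2,810 → use Q = 2,810 at tier-2 price)
TC(tier 1 (EOQ₁), Q≈624.4) = €8,733,115.16
TC(tier 2, Q≈2,810.0) = €8,752,717.09
Minimum at tier 1 (EOQ₁): €8,733,115.16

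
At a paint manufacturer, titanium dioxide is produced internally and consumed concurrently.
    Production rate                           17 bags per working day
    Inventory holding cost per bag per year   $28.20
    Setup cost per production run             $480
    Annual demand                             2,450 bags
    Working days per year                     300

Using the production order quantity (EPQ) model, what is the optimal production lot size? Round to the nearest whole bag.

401 bags

Daily demand d = 2,450/300 = 8.167; p = 17; 1 − d/p = 0.51961
EPQ = √(2DS / (H(1 − d/p)))
    = √(2 × 2,450 × 480 / (28.2 × 0.51961)) ≈ 400.64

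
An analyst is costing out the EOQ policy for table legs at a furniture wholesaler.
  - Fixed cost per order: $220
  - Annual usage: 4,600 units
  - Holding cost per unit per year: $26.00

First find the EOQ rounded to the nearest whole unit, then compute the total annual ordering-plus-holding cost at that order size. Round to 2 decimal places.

EOQ = √(2DS/H) = √(2 × 4,600 × 220 / 26)
    = √(77,846.15) ≈ 279.01 → Q = 279 units
Orders/yr = 4,600/279 = 16.487; ordering cost = 16.487 × $220 = $3,627.24
Average inventory = 279/2 = 139.5; holding cost = 139.5 × $26 = $3,627.00
Total = $3,627.24 + $3,627.00 = $7,254.24

$7,254.24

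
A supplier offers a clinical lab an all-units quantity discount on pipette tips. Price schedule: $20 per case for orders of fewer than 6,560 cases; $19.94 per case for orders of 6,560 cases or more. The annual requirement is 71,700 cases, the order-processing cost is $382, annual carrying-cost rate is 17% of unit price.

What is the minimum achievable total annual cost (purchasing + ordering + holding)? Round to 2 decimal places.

$1,444,991.76

H₁ = 17%×$20 = $3.4000;  H₂ = 17%×$19.94 = $3.3898
EOQ₁ = √(2×71,700×382/3.4000) = 4,013.90  (< 6,560, feasible at tier 1)
EOQ₂ = √(2×71,700×382/3.3898) = 4,019.94  (< 6,560 → use Q = 6,560 at tier-2 price)
TC(tier 1 (EOQ₁), Q≈4,013.9) = $1,447,647.27
TC(tier 2, Q≈6,560.0) = $1,444,991.76
Minimum at tier 2: $1,444,991.76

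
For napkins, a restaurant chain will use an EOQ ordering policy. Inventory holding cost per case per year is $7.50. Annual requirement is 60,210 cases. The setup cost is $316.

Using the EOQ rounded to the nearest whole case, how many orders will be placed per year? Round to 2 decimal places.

Q* = √(2·D·S / H) = √(2·60,210·316 / 7.5) = √5,073,696.0 ≈ 2,252.49 → Q = 2,252
N = D/Q = 60,210/2,252 ≈ 26.736 orders/yr

26.74 orders per year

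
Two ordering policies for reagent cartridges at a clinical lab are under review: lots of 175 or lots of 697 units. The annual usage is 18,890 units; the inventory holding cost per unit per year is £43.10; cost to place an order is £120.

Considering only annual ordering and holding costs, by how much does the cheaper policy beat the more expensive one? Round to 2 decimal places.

£1,548.18

Annual cost at Q: ordering D·S/Q plus holding Q·H/2.
TC(175) = (18,890/175)×120 + (175/2)×43.1 = £16,724.39
TC(697) = (18,890/697)×120 + (697/2)×43.1 = £18,272.57
Cheaper: Q = 175.  Difference = £1,548.18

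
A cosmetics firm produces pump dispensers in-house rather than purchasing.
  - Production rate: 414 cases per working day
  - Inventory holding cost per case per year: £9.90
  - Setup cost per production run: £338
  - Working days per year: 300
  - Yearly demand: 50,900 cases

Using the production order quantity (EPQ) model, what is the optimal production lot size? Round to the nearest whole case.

d = 50,900/300 = 169.6667 cases/day;  effective holding cost H(1 − d/p) = 9.9·(1 − 169.6667/414) = 5.84275
Q* = √(2DS / H_eff) = √(2·50,900·338 / 5.84275) ≈ 2,426.74

2,427 cases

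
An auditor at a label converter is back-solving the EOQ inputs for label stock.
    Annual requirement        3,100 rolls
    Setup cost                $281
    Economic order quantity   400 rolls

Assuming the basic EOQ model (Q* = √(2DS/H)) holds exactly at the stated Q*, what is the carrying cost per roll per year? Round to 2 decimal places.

EOQ relation: Q² = 2DS/H, so rearrange for the unknown.
H = 2DS / Q² = 2 × 3,100 × 281 / 400² = 10.8887

$10.89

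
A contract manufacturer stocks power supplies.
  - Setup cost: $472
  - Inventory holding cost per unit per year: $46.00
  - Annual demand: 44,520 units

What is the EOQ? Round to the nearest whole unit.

956 units

Optimal lot size Q* = (2 × 44,520 × $472 / $46)^½ ≈ 955.84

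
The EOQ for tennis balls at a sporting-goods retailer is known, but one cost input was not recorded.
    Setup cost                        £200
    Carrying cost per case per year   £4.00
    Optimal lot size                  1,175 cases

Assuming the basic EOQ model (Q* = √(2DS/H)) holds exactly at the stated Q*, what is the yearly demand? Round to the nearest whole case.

13,806 cases per year

From Q* = √(2DS/H) ⇒ Q*² = 2DS/H.
D = Q²H / (2S) = 1,175² × 4 / (2 × 200) = 13,806.25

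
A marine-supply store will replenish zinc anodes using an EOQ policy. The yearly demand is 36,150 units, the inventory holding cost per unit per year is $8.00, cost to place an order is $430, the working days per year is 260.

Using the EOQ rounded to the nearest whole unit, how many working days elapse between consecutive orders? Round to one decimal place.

14.2 days

EOQ = √(2DS/H) = √(2 × 36,150 × 430 / 8)
    = √(3,886,125.00) ≈ 1,971.33 → Q = 1,971 units
T = Q/D × 260 days = 1,971/36,150 × 260 = 14.176 days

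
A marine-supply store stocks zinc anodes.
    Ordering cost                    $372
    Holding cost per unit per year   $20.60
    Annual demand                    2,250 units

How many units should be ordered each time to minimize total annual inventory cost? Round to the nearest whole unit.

285 units

Q* = √(2·D·S / H) = √(2·2,250·372 / 20.6) = √81,262.1 ≈ 285.07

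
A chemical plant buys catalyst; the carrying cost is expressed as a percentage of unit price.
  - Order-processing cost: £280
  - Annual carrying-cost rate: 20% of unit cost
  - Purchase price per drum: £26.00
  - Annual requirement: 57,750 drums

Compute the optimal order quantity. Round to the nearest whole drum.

Carrying cost H = £26 × 20% = £5.2000/drum/yr
Optimal lot size Q* = (2 × 57,750 × £280 / £5.2)^½ ≈ 2,493.84

2,494 drums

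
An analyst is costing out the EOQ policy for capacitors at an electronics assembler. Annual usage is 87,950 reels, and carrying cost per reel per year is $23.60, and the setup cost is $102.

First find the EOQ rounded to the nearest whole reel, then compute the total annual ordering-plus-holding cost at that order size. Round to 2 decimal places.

$20,577.33

2DS/H = 2·87,950·102/23.6 = 760,245.76
EOQ = √760,245.76 ≈ 871.92 → Q = 872 reels
Annual ordering cost = (D/Q)·S = (87,950/872) × 102 = $10,287.73
Annual holding cost  = (Q/2)·H = (872/2) × 23.6 = $10,289.60
Total = $10,287.73 + $10,289.60 = $20,577.33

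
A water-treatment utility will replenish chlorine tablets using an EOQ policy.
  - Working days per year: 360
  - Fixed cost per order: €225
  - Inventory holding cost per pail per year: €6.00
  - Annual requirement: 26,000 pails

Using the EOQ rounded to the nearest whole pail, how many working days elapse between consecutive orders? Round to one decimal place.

19.3 days

Optimal lot size Q* = (2 × 26,000 × €225 / €6)^½ ≈ 1,396.42 → Q = 1,396 pails
Cycle time = (working days × Q)/D = (360 × 1,396) / 26,000 = 19.329 days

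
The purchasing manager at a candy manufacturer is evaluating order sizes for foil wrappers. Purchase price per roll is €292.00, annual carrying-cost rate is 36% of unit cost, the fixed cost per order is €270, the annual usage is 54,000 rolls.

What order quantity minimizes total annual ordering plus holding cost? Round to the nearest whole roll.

527 rolls

Carrying cost H = €292 × 36% = €105.1200/roll/yr
2DS/H = 2·54,000·270/105.12 = 277,397.26
EOQ = √277,397.26 ≈ 526.69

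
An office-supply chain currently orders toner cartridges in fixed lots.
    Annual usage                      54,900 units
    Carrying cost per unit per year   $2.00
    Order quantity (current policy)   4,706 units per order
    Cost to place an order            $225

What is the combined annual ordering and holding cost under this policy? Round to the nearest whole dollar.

$7,331

Annual ordering cost = (D/Q)·S = (54,900/4,706) × 225 = $2,624.84
Annual holding cost  = (Q/2)·H = (4,706/2) × 2 = $4,706.00
Total = $2,624.84 + $4,706.00 = $7,330.84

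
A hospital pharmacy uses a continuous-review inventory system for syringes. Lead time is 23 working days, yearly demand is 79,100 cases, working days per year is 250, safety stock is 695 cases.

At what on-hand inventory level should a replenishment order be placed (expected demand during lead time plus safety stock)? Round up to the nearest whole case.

7,973 cases

Daily demand d = 79,100 / 250 = 316.400 cases/day
Demand during lead time = 316.400 × 23 = 7,277.20
Reorder point = 7,277.20 + 695 = 7,972.20 → round up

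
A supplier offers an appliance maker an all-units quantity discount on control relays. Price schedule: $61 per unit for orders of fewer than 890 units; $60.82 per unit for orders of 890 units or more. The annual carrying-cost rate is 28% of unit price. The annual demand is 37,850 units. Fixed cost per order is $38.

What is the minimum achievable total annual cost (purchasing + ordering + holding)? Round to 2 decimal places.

H₁ = 28%×$61 = $17.0800;  H₂ = 28%×$60.82 = $17.0296
EOQ₁ = √(2×37,850×38/17.0800) = 410.39  (< 890, feasible at tier 1)
EOQ₂ = √(2×37,850×38/17.0296) = 411.00  (< 890 → use Q = 890 at tier-2 price)
TC(tier 1 (EOQ₁), Q≈410.4) = $2,315,859.45
TC(tier 2, Q≈890.0) = $2,311,231.24
Minimum at tier 2: $2,311,231.24

$2,311,231.24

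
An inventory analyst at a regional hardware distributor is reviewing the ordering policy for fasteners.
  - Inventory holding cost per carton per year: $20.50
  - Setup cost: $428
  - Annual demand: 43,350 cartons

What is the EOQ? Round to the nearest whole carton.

2DS/H = 2·43,350·428/20.5 = 1,810,126.83
EOQ = √1,810,126.83 ≈ 1,345.41

1,345 cartons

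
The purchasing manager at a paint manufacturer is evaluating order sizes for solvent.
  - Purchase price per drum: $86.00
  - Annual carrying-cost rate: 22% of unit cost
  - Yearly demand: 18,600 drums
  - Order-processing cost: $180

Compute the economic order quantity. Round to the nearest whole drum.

595 drums

H = i·C = 0.22 × $86 = $18.9200 per drum-year
Q* = √(2·D·S / H) = √(2·18,600·180 / 18.92) = √353,911.2 ≈ 594.90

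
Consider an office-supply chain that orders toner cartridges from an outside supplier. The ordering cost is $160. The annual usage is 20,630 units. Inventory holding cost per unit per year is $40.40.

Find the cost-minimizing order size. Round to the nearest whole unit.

2DS/H = 2·20,630·160/40.4 = 163,405.94
EOQ = √163,405.94 ≈ 404.24

404 units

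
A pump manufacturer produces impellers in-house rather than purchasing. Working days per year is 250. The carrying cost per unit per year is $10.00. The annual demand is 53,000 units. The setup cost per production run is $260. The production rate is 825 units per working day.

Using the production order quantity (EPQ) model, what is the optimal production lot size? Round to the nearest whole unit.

Daily demand d = 53,000/250 = 212.000; p = 825; 1 − d/p = 0.74303
EPQ = √(2DS / (H(1 − d/p)))
    = √(2 × 53,000 × 260 / (10 × 0.74303)) ≈ 1,925.91

1,926 units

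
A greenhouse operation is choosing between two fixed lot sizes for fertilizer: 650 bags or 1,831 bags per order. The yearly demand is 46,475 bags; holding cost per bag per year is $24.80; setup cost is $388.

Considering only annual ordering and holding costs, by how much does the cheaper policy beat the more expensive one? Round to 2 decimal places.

$3,249.27

Annual cost at Q: ordering D·S/Q plus holding Q·H/2.
TC(650) = (46,475/650)×388 + (650/2)×24.8 = $35,802.00
TC(1,831) = (46,475/1,831)×388 + (1,831/2)×24.8 = $32,552.73
Cheaper: Q = 1,831.  Difference = $3,249.27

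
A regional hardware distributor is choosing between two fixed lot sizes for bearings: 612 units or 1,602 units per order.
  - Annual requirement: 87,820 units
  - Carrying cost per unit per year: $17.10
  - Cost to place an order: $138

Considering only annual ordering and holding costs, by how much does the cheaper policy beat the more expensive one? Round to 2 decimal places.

For each Q, cost = (D/Q)·S + (Q/2)·H.
TC(612) = (87,820/612)×138 + (612/2)×17.1 = $25,035.15
TC(1,602) = (87,820/1,602)×138 + (1,602/2)×17.1 = $21,262.12
|ΔTC| = |$25,035.15 − $21,262.12| = $3,773.03

$3,773.03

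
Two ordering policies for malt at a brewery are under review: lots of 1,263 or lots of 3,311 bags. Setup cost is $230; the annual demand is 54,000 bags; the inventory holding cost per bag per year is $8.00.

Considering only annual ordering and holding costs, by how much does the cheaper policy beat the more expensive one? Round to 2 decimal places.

Annual cost at Q: ordering D·S/Q plus holding Q·H/2.
TC(1,263) = (54,000/1,263)×230 + (1,263/2)×8 = $14,885.73
TC(3,311) = (54,000/3,311)×230 + (3,311/2)×8 = $16,995.13
Cheaper: Q = 1,263.  Difference = $2,109.40

$2,109.40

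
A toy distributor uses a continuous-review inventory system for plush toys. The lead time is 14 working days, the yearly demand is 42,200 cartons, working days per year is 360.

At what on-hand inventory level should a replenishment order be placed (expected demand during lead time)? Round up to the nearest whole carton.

1,642 cartons

Daily demand d = 42,200 / 360 = 117.222 cartons/day
Demand during lead time = 117.222 × 14 = 1,641.11
Reorder point = 1,641.11 → round up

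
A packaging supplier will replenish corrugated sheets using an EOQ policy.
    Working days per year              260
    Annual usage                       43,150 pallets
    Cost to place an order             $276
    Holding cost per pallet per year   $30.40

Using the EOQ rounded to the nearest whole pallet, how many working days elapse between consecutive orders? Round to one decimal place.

5.3 days

2DS/H = 2·43,150·276/30.4 = 783,513.16
EOQ = √783,513.16 ≈ 885.16 → Q = 885 pallets
Cycle time = (working days × Q)/D = (260 × 885) / 43,150 = 5.333 days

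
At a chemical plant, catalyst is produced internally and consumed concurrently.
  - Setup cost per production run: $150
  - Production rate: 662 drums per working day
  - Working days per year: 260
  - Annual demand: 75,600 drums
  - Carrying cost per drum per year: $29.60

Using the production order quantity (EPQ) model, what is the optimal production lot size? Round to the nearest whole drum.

1,169 drums

Daily demand d = 75,600/260 = 290.769; p = 662; 1 − d/p = 0.56077
EPQ = √(2DS / (H(1 − d/p)))
    = √(2 × 75,600 × 150 / (29.6 × 0.56077)) ≈ 1,168.91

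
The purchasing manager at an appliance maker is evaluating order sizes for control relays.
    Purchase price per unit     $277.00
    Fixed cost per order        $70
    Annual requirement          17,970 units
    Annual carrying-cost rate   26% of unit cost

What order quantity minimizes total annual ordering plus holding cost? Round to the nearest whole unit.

187 units

Holding cost per unit per year: H = 26% × $277 = $72.0200
EOQ = √(2DS/H) = √(2 × 17,970 × 70 / 72.02)
    = √(34,931.96) ≈ 186.90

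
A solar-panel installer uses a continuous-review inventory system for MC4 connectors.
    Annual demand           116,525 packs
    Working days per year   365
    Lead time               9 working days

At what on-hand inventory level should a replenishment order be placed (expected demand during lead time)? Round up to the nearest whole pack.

Daily demand d = 116,525 / 365 = 319.247 packs/day
Demand during lead time = 319.247 × 9 = 2,873.22
Reorder point = 2,873.22 → round up

2,874 packs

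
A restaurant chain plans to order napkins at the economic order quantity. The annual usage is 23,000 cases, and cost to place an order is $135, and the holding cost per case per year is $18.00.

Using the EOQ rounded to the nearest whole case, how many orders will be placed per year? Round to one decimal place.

39.2 orders per year

EOQ = √(2DS/H) = √(2 × 23,000 × 135 / 18)
    = √(345,000.00) ≈ 587.37 → Q = 587
Orders per year = D/Q = 23,000 / 587 = 39.182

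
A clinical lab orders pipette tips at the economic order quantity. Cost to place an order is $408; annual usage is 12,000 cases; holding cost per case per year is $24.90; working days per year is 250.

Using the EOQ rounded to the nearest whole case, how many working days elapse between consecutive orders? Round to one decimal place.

Optimal lot size Q* = (2 × 12,000 × $408 / $24.9)^½ ≈ 627.10 → Q = 627 cases
Days between orders = 250 / (D/Q) = 250 / 19.139 ≈ 13.062

13.1 days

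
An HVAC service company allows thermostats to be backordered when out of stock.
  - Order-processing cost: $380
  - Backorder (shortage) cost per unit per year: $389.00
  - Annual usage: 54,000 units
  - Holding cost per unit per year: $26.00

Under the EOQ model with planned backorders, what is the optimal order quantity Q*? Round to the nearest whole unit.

Basic EOQ = √(2·54,000·380/26) = 1,256.368
Backorder adjustment √((H+b)/b) = √((26+389)/389) = 1.0329
Q* = 1,256.368 × 1.0329 ≈ 1,297.68

1,298 units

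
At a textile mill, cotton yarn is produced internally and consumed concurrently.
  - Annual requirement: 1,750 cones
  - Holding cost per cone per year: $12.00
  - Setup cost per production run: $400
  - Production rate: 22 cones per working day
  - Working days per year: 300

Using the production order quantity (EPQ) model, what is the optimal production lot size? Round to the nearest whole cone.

398 cones

d = 1,750/300 = 5.8333 cones/day;  effective holding cost H(1 − d/p) = 12·(1 − 5.8333/22) = 8.81818
Q* = √(2DS / H_eff) = √(2·1,750·400 / 8.81818) ≈ 398.45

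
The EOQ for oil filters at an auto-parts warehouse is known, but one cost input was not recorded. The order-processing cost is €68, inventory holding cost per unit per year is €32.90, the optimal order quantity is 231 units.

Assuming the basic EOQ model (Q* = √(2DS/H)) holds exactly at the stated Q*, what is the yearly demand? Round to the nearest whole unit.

12,909 units per year

From Q* = √(2DS/H) ⇒ Q*² = 2DS/H.
D = Q²H / (2S) = 231² × 32.9 / (2 × 68) = 12,908.65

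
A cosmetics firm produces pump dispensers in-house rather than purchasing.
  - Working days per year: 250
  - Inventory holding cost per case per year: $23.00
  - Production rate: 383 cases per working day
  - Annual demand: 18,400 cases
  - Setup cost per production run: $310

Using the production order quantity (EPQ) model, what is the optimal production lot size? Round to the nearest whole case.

784 cases

Daily demand d = 18,400/250 = 73.600; p = 383; 1 − d/p = 0.80783
EPQ = √(2DS / (H(1 − d/p)))
    = √(2 × 18,400 × 310 / (23 × 0.80783)) ≈ 783.57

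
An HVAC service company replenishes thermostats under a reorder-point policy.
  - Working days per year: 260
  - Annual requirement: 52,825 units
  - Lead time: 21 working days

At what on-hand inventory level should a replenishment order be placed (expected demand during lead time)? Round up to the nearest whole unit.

Daily demand d = 52,825 / 260 = 203.173 units/day
Demand during lead time = 203.173 × 21 = 4,266.63
Reorder point = 4,266.63 → round up

4,267 units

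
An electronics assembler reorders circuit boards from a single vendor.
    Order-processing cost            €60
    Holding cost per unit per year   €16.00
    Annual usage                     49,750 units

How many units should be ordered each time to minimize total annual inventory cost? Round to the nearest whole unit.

611 units

EOQ = √(2DS/H) = √(2 × 49,750 × 60 / 16)
    = √(373,125.00) ≈ 610.84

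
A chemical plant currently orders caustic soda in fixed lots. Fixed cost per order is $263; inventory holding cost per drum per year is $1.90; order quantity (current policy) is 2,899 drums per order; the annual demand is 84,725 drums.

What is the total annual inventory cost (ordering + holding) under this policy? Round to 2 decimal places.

$10,440.38

Orders/yr = 84,725/2,899 = 29.226; ordering cost = 29.226 × $263 = $7,686.33
Average inventory = 2,899/2 = 1449.5; holding cost = 1449.5 × $1.9 = $2,754.05
Total = $7,686.33 + $2,754.05 = $10,440.38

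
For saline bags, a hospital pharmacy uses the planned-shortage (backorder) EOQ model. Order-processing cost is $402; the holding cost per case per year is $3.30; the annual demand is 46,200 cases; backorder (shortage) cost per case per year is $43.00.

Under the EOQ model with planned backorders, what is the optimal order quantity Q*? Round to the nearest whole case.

3,481 cases

Q* = √(2DS/H) · √((H + b)/b)
   = √(2 × 46,200 × 402 / 3.3) · √((3.3 + 43) / 43)
   = 3,354.996 × 1.0377 ≈ 3,481.35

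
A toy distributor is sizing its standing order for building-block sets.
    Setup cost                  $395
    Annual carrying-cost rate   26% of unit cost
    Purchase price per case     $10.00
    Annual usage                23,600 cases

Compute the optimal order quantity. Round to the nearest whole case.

2,678 cases

Holding cost per case per year: H = 26% × $10 = $2.6000
Q* = √(2·D·S / H) = √(2·23,600·395 / 2.6) = √7,170,769.2 ≈ 2,677.83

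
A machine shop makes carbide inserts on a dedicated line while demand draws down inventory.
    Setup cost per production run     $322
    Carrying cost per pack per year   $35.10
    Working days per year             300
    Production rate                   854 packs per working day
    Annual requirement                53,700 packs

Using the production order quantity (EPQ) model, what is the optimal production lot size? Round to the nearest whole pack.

Daily demand d = 53,700/300 = 179.000; p = 854; 1 − d/p = 0.79040
EPQ = √(2DS / (H(1 − d/p)))
    = √(2 × 53,700 × 322 / (35.1 × 0.79040)) ≈ 1,116.49

1,116 packs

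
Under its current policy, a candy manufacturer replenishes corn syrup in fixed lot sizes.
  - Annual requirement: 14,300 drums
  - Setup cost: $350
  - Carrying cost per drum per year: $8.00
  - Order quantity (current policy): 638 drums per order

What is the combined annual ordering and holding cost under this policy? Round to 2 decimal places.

Orders/yr = 14,300/638 = 22.414; ordering cost = 22.414 × $350 = $7,844.83
Average inventory = 638/2 = 319; holding cost = 319 × $8 = $2,552.00
Total = $7,844.83 + $2,552.00 = $10,396.83

$10,396.83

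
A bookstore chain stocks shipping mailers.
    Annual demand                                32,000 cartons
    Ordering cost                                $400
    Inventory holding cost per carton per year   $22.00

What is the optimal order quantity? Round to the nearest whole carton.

2DS/H = 2·32,000·400/22 = 1,163,636.36
EOQ = √1,163,636.36 ≈ 1,078.72

1,079 cartons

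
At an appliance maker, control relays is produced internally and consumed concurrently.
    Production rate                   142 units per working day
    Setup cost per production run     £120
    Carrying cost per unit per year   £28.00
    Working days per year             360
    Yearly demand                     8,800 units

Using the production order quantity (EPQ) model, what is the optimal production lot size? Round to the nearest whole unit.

302 units

Daily demand d = 8,800/360 = 24.444; p = 142; 1 − d/p = 0.82786
EPQ = √(2DS / (H(1 − d/p)))
    = √(2 × 8,800 × 120 / (28 × 0.82786)) ≈ 301.85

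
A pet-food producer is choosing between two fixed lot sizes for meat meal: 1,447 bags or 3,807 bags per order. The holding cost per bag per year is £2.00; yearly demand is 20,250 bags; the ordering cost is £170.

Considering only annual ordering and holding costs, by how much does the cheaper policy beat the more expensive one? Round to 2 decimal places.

TC(Q) = (D/Q)S + (Q/2)H
TC(1,447) = (20,250/1,447)×170 + (1,447/2)×2 = £3,826.06
TC(3,807) = (20,250/3,807)×170 + (3,807/2)×2 = £4,711.26
|ΔTC| = |£3,826.06 − £4,711.26| = £885.20

£885.20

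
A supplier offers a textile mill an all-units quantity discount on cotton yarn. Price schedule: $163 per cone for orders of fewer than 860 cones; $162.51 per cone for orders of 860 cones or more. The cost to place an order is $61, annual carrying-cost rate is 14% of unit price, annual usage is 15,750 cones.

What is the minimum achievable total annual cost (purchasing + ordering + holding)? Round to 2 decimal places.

$2,570,432.75

H₁ = 14%×$163 = $22.8200;  H₂ = 14%×$162.51 = $22.7514
EOQ₁ = √(2×15,750×61/22.8200) = 290.18  (< 860, feasible at tier 1)
EOQ₂ = √(2×15,750×61/22.7514) = 290.61  (< 860 → use Q = 860 at tier-2 price)
TC(tier 1 (EOQ₁), Q≈290.2) = $2,573,871.83
TC(tier 2, Q≈860.0) = $2,570,432.75
Minimum at tier 2: $2,570,432.75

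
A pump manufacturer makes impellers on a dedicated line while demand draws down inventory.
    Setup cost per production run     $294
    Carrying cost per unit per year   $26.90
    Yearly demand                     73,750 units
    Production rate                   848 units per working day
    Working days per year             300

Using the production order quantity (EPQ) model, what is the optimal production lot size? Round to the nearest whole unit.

1,507 units

Daily demand d = 73,750/300 = 245.833; p = 848; 1 − d/p = 0.71010
EPQ = √(2DS / (H(1 − d/p)))
    = √(2 × 73,750 × 294 / (26.9 × 0.71010)) ≈ 1,506.72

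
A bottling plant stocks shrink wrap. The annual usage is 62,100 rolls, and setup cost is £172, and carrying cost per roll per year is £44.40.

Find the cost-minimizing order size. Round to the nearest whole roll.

694 rolls

EOQ = √(2DS/H) = √(2 × 62,100 × 172 / 44.4)
    = √(481,135.14) ≈ 693.64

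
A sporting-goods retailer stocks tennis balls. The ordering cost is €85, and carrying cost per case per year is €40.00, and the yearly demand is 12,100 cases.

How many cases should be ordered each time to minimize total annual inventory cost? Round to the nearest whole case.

227 cases

EOQ = √(2DS/H) = √(2 × 12,100 × 85 / 40)
    = √(51,425.00) ≈ 226.77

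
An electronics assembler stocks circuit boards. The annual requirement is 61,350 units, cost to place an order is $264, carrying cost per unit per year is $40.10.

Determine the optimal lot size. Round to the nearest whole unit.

Optimal lot size Q* = (2 × 61,350 × $264 / $40.1)^½ ≈ 898.78

899 units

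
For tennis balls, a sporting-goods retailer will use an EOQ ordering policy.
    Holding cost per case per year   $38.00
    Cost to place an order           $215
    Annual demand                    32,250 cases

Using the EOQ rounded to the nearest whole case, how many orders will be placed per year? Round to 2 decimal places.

53.39 orders per year

Q* = √(2·D·S / H) = √(2·32,250·215 / 38) = √364,934.2 ≈ 604.10 → Q = 604
Orders per year = D/Q = 32,250 / 604 = 53.394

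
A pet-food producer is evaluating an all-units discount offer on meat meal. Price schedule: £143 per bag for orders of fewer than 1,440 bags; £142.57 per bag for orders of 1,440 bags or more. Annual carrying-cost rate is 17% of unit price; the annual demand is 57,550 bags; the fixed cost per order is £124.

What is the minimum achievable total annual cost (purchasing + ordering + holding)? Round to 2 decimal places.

H₁ = 17%×£143 = £24.3100;  H₂ = 17%×£142.57 = £24.2369
EOQ₁ = √(2×57,550×124/24.3100) = 766.22  (< 1,440, feasible at tier 1)
EOQ₂ = √(2×57,550×124/24.2369) = 767.38  (< 1,440 → use Q = 1,440 at tier-2 price)
TC(tier 1 (EOQ₁), Q≈766.2) = £8,248,276.92
TC(tier 2, Q≈1,440.0) = £8,227,309.76
Minimum at tier 2: £8,227,309.76

£8,227,309.76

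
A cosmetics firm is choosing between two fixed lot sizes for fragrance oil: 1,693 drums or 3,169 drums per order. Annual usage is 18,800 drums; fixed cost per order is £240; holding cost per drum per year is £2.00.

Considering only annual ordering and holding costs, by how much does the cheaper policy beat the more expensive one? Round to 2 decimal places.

£234.70

For each Q, cost = (D/Q)·S + (Q/2)·H.
TC(1,693) = (18,800/1,693)×240 + (1,693/2)×2 = £4,358.09
TC(3,169) = (18,800/3,169)×240 + (3,169/2)×2 = £4,592.79
Cheaper: Q = 1,693.  Difference = £234.70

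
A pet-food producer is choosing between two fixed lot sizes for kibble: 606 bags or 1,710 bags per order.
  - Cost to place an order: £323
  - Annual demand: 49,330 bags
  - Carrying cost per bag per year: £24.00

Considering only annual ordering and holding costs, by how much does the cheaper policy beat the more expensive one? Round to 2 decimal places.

£3,727.16

TC(Q) = (D/Q)S + (Q/2)H
TC(606) = (49,330/606)×323 + (606/2)×24 = £33,565.05
TC(1,710) = (49,330/1,710)×323 + (1,710/2)×24 = £29,837.89
Cheaper: Q = 1,710.  Difference = £3,727.16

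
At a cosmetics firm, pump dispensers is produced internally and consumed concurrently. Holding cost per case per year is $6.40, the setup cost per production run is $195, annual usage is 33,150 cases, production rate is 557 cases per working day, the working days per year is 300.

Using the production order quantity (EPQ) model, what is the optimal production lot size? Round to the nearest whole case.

1,587 cases

d = 33,150/300 = 110.5000 cases/day;  effective holding cost H(1 − d/p) = 6.4·(1 − 110.5000/557) = 5.13034
Q* = √(2DS / H_eff) = √(2·33,150·195 / 5.13034) ≈ 1,587.45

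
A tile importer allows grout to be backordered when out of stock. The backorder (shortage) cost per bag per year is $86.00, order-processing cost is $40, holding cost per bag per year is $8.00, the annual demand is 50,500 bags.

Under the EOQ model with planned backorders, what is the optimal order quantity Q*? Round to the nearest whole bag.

Basic EOQ = √(2·50,500·40/8) = 710.634
Backorder adjustment √((H+b)/b) = √((8+86)/86) = 1.0455
Q* = 710.634 × 1.0455 ≈ 742.95

743 bags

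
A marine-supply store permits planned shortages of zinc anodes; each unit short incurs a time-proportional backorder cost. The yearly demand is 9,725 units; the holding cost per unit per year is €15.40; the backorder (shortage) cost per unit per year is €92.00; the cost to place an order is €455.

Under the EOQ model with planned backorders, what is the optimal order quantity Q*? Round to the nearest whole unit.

819 units

Basic EOQ = √(2·9,725·455/15.4) = 758.063
Backorder adjustment √((H+b)/b) = √((15.4+92)/92) = 1.0805
Q* = 758.063 × 1.0805 ≈ 819.06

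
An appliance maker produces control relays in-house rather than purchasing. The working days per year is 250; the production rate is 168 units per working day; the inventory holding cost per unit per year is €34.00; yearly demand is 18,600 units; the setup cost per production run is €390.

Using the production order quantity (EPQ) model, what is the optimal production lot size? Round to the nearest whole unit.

Daily demand d = 18,600/250 = 74.400; p = 168; 1 − d/p = 0.55714
EPQ = √(2DS / (H(1 − d/p)))
    = √(2 × 18,600 × 390 / (34 × 0.55714)) ≈ 875.15

875 units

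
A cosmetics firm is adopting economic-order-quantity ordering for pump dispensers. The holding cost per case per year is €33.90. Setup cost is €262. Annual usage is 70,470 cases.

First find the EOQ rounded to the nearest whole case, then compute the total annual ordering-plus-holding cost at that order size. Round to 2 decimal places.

€35,380.80

2DS/H = 2·70,470·262/33.9 = 1,089,270.80
EOQ = √1,089,270.80 ≈ 1,043.68 → Q = 1,044 cases
Orders/yr = 70,470/1,044 = 67.500; ordering cost = 67.500 × €262 = €17,685.00
Average inventory = 1,044/2 = 522; holding cost = 522 × €33.9 = €17,695.80
Total = €17,685.00 + €17,695.80 = €35,380.80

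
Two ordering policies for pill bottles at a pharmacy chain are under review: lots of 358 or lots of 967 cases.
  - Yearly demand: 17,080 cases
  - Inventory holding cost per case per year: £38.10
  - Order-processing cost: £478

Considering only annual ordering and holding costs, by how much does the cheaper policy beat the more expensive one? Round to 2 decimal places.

£2,760.84

Annual cost at Q: ordering D·S/Q plus holding Q·H/2.
TC(358) = (17,080/358)×478 + (358/2)×38.1 = £29,625.04
TC(967) = (17,080/967)×478 + (967/2)×38.1 = £26,864.20
Lots of 967 are cheaper by £2,760.84.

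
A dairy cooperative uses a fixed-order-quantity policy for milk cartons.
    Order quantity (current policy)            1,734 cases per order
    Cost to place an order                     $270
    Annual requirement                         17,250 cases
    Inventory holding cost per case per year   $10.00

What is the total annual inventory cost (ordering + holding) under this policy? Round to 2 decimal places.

$11,355.99

Ordering: D/Q × S = 17,250/1,734 × $270 = $2,685.99
Holding:  Q/2 × H = 1,734/2 × $10 = $8,670.00
Total = $2,685.99 + $8,670.00 = $11,355.99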